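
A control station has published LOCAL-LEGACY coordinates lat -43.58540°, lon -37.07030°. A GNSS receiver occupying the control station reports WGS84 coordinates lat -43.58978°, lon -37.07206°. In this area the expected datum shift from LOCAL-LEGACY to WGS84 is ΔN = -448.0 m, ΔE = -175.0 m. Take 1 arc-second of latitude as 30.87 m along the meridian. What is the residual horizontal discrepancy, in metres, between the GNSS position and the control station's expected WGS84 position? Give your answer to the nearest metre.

51 m

Observed coordinate differences: Δφ = -0.00438°, Δλ = -0.00176°.
Converting to metres (1° lat = 111132 m, cos φ = 0.724348): observed ΔN = -486.8 m, observed ΔE = -141.7 m.
Subtracting the expected shift leaves a residual of -486.8 − (-448.0) = -38.8 m north and -141.7 − (-175.0) = 33.3 m east.
Residual distance = √((-38.8)² + 33.3²) = 51.1 m.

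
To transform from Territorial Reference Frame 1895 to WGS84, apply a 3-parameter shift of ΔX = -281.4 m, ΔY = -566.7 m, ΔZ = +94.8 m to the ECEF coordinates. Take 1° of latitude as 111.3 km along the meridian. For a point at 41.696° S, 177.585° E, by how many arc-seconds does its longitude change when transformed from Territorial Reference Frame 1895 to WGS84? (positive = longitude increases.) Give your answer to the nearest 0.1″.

Δλ = 25.0″

sin φ = -0.665178, cos φ = 0.746685, sin λ = 0.042137, cos λ = -0.999112.
East component: ΔE = −sin λ·ΔX + cos λ·ΔY = −(0.042137)(-281.4) + (-0.999112)(-566.7) = 578.05 m.
1° of latitude spans 111300 m; at latitude φ, 1° of longitude spans that × cos φ = 83106.0 m, so Δλ = 578.05 / 83106.0 × 3600 = 25.040″.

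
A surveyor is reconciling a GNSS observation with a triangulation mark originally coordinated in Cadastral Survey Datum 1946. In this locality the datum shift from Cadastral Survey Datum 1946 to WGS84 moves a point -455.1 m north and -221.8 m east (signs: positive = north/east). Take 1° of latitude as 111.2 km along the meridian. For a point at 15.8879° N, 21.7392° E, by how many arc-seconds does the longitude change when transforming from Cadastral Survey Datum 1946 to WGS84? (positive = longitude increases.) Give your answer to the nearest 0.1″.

Δλ = -7.5″

At latitude 15.8879°, cos φ = 0.961799.
1° of longitude at this latitude = 111.2 × cos φ = 106.95 km, so Δλ = -221.8 / 106952.1 = -0.0020738° = -7.466″.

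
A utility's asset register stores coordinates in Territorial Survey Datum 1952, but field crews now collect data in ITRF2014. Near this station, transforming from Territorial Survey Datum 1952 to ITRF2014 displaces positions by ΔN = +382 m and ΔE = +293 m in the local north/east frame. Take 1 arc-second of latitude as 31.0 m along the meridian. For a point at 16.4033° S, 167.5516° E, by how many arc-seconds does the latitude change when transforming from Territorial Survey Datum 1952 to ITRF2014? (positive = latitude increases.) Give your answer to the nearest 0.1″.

1″ of latitude = 31.00 m, so Δφ = 382.0 / 31.00 = 12.323″.

Δφ = 12.3″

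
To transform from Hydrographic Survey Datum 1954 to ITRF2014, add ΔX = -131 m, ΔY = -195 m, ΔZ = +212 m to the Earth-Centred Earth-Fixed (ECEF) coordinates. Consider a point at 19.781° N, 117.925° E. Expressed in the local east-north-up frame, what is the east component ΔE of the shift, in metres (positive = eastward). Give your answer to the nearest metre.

ΔE = 207 m

The local east axis at (φ, λ) is (−sin λ, cos λ, 0), so ΔE = −sin(117.925°)·(-131) + cos(117.925°)·(-195) = 207.07 m.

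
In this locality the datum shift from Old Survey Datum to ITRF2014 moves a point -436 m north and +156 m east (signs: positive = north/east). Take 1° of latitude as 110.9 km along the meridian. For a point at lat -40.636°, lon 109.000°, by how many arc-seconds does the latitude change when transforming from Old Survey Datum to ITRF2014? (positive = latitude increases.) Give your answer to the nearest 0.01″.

1° of latitude = 110.9 km, so Δφ = -436.0 / 110900 = -0.0039315° = -14.153″.

Δφ = -14.15″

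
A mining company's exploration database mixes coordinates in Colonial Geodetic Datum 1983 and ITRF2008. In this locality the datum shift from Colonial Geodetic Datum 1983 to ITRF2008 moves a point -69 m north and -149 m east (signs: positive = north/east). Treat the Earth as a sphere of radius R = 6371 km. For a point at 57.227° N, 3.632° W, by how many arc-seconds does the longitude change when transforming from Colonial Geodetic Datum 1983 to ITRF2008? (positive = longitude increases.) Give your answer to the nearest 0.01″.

Δλ = -8.91″

At latitude 57.227°, cos φ = 0.541312.
One radian of longitude at latitude φ spans R cos φ, so Δλ = ΔE / (R cos φ) = -149.0 / (6371000 × 0.541312) = -4.3205e-05 rad = -8.912″.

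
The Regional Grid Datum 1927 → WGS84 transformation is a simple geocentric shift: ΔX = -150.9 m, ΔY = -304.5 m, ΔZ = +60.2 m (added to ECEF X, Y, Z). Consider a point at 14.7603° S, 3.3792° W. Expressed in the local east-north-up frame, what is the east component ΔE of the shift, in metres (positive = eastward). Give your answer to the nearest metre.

At φ = -14.7603°, λ = -3.3792°: sin φ = -0.254776, cos φ = 0.967000, sin λ = -0.058944, cos λ = 0.998261.
ΔE = −sin λ·ΔX + cos λ·ΔY = −(-0.058944)·(-150.9) + (0.998261)·(-304.5) = -312.87 m.

ΔE = -313 m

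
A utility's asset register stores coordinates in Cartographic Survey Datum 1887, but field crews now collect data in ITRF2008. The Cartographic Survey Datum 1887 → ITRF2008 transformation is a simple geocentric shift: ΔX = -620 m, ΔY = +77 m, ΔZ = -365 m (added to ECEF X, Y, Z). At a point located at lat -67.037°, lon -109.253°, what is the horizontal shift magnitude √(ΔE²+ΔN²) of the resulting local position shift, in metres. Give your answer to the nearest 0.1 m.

611.1 m

At φ = -67.037°, λ = -109.253°: sin φ = -0.920757, cos φ = 0.390137, sin λ = -0.944072, cos λ = -0.329740.
ΔE = −sin λ·ΔX + cos λ·ΔY = −(-0.944072)·(-620) + (-0.329740)·(77) = -610.71 m.
ΔN = −sin φ cos λ·ΔX − sin φ sin λ·ΔY + cos φ·ΔZ = −(-0.920757)(-0.329740)(-620) − (-0.920757)(-0.944072)(77) + (0.390137)(-365) = -21.09 m.
Horizontal magnitude = √(ΔE² + ΔN²) = √((-610.71)² + (-21.09)²) = 611.08 m.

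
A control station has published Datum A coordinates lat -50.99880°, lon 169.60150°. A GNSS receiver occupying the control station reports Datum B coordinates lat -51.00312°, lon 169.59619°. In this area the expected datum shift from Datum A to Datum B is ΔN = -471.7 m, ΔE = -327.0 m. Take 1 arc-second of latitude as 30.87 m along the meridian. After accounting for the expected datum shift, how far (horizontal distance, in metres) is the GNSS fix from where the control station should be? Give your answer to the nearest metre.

Observed coordinate differences: Δφ = -0.00432°, Δλ = -0.00531°.
Converting to metres (1° lat = 111132 m, cos φ = 0.629337): observed ΔN = -480.1 m, observed ΔE = -371.4 m.
Subtracting the expected shift leaves a residual of -480.1 − (-471.7) = -8.4 m north and -371.4 − (-327.0) = -44.4 m east.
Residual distance = √((-8.4)² + (-44.4)²) = 45.2 m.

45 m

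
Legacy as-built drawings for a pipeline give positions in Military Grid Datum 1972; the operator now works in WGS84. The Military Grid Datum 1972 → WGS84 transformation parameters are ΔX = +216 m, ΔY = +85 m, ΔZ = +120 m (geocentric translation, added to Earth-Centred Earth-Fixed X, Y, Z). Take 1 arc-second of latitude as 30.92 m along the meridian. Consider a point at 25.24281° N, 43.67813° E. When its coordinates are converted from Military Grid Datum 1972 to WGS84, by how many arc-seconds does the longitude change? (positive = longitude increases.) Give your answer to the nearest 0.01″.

sin φ = 0.426455, cos φ = 0.904509, sin λ = 0.690606, cos λ = 0.723231.
East component: ΔE = −sin λ·ΔX + cos λ·ΔY = −(0.690606)(216) + (0.723231)(85) = -87.70 m.
1° of latitude spans 3600 × 30.92 = 111312 m; at latitude φ, 1° of longitude spans that × cos φ = 100682.7 m, so Δλ = -87.70 / 100682.7 × 3600 = -3.136″.

Δλ = -3.14″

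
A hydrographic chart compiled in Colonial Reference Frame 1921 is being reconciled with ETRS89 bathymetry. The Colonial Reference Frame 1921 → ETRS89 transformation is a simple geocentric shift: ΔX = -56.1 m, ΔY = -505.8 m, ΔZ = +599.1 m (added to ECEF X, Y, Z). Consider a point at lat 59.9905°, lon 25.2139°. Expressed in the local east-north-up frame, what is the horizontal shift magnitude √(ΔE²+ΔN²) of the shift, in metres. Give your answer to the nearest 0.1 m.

685.0 m

At φ = 59.9905°, λ = 25.2139°: sin φ = 0.865942, cos φ = 0.500144, sin λ = 0.425999, cos λ = 0.904724.
ΔE = −sin λ·ΔX + cos λ·ΔY = −(0.425999)·(-56.1) + (0.904724)·(-505.8) = -433.71 m.
ΔN = −sin φ cos λ·ΔX − sin φ sin λ·ΔY + cos φ·ΔZ = −(0.865942)(0.904724)(-56.1) − (0.865942)(0.425999)(-505.8) + (0.500144)(599.1) = 530.17 m.
Horizontal magnitude = √(ΔE² + ΔN²) = √((-433.71)² + 530.17²) = 684.97 m.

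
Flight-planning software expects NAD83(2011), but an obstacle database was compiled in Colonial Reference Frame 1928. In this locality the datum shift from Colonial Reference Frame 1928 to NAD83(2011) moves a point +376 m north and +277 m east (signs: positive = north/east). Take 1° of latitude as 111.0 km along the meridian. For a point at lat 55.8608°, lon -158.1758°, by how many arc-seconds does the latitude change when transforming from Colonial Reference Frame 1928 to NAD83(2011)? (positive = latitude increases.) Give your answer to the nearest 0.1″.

1° of latitude = 111.0 km, so Δφ = 376.0 / 111000 = 0.0033874° = 12.195″.

Δφ = 12.2″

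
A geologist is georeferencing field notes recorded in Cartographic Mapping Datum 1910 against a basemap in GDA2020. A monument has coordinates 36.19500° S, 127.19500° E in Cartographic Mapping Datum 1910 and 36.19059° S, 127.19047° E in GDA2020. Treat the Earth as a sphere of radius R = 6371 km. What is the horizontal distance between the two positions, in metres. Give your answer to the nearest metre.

Δφ = -36.19059° − -36.19500° = +0.00441°; Δλ = 127.19047° − 127.19500° = -0.00453°.
1° along a meridian = πR/180 = 111195 m.
ΔN = Δφ × 111195 = 490.4 m; ΔE = Δλ × 111195 × cos(-36.19500°) = -0.00453 × 111195 × 0.807012 = -406.5 m.
Distance = √(ΔE² + ΔN²) = √((-406.5)² + 490.4²) = 637.0 m.

637 m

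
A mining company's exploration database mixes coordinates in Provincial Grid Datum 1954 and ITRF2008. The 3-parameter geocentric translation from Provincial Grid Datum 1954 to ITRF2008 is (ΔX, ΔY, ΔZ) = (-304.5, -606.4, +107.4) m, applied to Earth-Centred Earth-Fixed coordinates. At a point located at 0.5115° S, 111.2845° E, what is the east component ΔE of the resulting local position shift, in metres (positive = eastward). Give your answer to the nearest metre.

The local east axis at (φ, λ) is (−sin λ, cos λ, 0), so ΔE = −sin(111.2845°)·(-304.5) + cos(111.2845°)·(-606.4) = 503.85 m.

ΔE = 504 m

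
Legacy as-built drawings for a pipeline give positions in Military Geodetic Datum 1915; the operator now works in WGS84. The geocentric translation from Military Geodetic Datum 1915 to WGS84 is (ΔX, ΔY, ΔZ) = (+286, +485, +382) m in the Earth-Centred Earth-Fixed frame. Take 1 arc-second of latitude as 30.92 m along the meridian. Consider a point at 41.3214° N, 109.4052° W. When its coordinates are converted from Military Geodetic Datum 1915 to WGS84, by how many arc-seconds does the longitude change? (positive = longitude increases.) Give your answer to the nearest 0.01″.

Δλ = 4.68″

sin φ = 0.660282, cos φ = 0.751018, sin λ = -0.943193, cos λ = -0.332247.
East component: ΔE = −sin λ·ΔX + cos λ·ΔY = −(-0.943193)(286) + (-0.332247)(485) = 108.61 m.
1° of latitude spans 3600 × 30.92 = 111312 m; at latitude φ, 1° of longitude spans that × cos φ = 83597.3 m, so Δλ = 108.61 / 83597.3 × 3600 = 4.677″.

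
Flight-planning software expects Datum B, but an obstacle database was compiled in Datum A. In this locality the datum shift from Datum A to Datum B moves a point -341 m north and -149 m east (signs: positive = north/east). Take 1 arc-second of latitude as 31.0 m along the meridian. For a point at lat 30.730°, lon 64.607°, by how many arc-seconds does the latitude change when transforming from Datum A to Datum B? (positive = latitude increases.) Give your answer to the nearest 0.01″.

Δφ = -11.00″

1″ of latitude = 31.00 m, so Δφ = -341.0 / 31.00 = -11.000″.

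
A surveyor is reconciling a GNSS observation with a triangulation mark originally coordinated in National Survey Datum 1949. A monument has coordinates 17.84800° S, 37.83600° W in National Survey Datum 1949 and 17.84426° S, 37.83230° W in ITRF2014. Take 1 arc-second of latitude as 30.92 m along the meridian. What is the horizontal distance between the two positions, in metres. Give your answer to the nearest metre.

572 m

Δφ = -17.84426° − -17.84800° = +0.00374°; Δλ = -37.83230° − -37.83600° = +0.00370°.
1° of latitude = 3600 × 30.92 = 111312 m.
ΔN = Δφ × 111312 = 416.3 m; ΔE = Δλ × 111312 × cos(-17.84800°) = +0.00370 × 111312 × 0.951873 = 392.0 m.
Distance = √(ΔE² + ΔN²) = √(392.0² + 416.3²) = 571.8 m.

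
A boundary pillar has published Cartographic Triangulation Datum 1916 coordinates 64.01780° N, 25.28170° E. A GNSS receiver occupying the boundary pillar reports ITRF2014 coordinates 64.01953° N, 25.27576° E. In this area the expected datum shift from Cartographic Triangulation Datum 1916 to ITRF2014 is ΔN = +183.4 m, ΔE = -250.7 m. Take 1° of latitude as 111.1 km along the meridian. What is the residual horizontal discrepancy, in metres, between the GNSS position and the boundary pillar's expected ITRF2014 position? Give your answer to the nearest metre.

Observed coordinate differences: Δφ = +0.00173°, Δλ = -0.00594°.
Converting to metres (1° lat = 111100 m, cos φ = 0.438092): observed ΔN = 192.2 m, observed ΔE = -289.1 m.
Subtracting the expected shift leaves a residual of 192.2 − (183.4) = 8.8 m north and -289.1 − (-250.7) = -38.4 m east.
Residual distance = √(8.8² + (-38.4)²) = 39.4 m.

39 m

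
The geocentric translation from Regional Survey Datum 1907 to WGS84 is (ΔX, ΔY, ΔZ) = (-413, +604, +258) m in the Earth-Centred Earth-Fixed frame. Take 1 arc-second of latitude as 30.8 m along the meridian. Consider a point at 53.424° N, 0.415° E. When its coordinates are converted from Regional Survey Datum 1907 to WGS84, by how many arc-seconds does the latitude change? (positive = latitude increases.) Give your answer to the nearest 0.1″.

sin φ = 0.803067, cos φ = 0.595889, sin λ = 0.007243, cos λ = 0.999974.
North component: ΔN = −sin φ cos λ·ΔX − sin φ sin λ·ΔY + cos φ·ΔZ = −(0.803067)(0.999974)(-413) − (0.803067)(0.007243)(604) + (0.595889)(258) = 481.88 m.
1° of latitude spans 3600 × 30.80 = 110880 m, so Δφ = 481.88 / 110880 × 3600 = 15.646″.

Δφ = 15.6″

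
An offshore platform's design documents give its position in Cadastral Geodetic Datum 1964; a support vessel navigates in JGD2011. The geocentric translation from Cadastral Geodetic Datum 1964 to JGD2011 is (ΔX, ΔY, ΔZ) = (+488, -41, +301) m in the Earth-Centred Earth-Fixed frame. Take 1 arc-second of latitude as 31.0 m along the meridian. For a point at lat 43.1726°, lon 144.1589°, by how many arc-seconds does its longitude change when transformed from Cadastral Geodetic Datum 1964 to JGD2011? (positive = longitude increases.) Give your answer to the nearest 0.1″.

sin φ = 0.684198, cos φ = 0.729296, sin λ = 0.585539, cos λ = -0.810644.
East component: ΔE = −sin λ·ΔX + cos λ·ΔY = −(0.585539)(488) + (-0.810644)(-41) = -252.51 m.
1° of latitude spans 3600 × 31.00 = 111600 m; at latitude φ, 1° of longitude spans that × cos φ = 81389.4 m, so Δλ = -252.51 / 81389.4 × 3600 = -11.169″.

Δλ = -11.2″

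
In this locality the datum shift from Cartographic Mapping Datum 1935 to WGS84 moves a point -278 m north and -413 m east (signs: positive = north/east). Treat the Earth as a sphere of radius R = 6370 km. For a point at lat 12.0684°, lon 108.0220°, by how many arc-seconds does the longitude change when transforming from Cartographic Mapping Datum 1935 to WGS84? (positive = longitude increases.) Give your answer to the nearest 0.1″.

Δλ = -13.7″

At latitude 12.0684°, cos φ = 0.977899.
One radian of longitude at latitude φ spans R cos φ, so Δλ = ΔE / (R cos φ) = -413.0 / (6370000 × 0.977899) = -6.6300e-05 rad = -13.675″.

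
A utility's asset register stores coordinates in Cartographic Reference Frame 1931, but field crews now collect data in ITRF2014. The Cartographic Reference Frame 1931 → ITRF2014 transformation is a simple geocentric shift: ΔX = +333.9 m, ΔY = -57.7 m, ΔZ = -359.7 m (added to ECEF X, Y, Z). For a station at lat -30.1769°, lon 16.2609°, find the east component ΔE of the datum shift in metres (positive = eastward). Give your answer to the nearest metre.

ΔE = -149 m

At φ = -30.1769°, λ = 16.2609°: sin φ = -0.502671, cos φ = 0.864478, sin λ = 0.280012, cos λ = 0.959997.
ΔE = −sin λ·ΔX + cos λ·ΔY = −(0.280012)·(333.9) + (0.959997)·(-57.7) = -148.89 m.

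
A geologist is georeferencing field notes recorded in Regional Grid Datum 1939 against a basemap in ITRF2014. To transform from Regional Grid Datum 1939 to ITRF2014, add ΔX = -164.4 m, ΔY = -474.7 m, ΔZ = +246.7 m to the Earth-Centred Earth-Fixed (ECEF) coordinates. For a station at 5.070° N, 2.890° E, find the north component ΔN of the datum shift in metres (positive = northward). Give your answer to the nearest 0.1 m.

ΔN = 262.4 m

At φ = 5.070°, λ = 2.890°: sin φ = 0.088373, cos φ = 0.996087, sin λ = 0.050419, cos λ = 0.998728.
ΔN = −sin φ cos λ·ΔX − sin φ sin λ·ΔY + cos φ·ΔZ = −(0.088373)(0.998728)(-164.4) − (0.088373)(0.050419)(-474.7) + (0.996087)(246.7) = 262.36 m.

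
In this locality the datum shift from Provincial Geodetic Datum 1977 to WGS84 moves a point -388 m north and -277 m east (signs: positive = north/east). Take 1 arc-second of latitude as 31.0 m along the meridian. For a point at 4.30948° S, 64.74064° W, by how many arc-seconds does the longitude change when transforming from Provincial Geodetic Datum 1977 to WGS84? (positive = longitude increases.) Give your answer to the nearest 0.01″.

At latitude -4.30948°, cos φ = 0.997173.
1″ of longitude at this latitude = 31.00 × cos φ = 30.9124 m, so Δλ = -277.0 / 30.9124 = -8.961″.

Δλ = -8.96″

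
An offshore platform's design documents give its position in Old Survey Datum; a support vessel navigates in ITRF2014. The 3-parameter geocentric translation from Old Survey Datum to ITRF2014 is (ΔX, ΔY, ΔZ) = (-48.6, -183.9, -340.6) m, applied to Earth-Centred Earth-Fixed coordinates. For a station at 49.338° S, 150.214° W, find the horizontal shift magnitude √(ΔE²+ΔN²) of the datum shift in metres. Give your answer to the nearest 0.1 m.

The local east axis at (φ, λ) is (−sin λ, cos λ, 0), so ΔE = −sin(-150.214°)·(-48.6) + cos(-150.214°)·(-183.9) = 135.46 m.
The local north axis is (−sin φ cos λ, −sin φ sin λ, cos φ), giving ΔN = 31.996 + 69.298 − 221.933 = -120.64 m.
Horizontal magnitude = √(ΔE² + ΔN²) = √(135.46² + (-120.64)²) = 181.39 m.

181.4 m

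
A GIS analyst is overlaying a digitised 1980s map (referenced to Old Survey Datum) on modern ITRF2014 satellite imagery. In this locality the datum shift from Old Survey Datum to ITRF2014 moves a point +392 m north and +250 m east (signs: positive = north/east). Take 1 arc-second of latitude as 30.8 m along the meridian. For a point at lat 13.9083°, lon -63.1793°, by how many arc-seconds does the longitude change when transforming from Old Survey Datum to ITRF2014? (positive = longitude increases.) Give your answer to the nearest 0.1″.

At latitude 13.9083°, cos φ = 0.970682.
1″ of longitude at this latitude = 30.80 × cos φ = 29.8970 m, so Δλ = 250.0 / 29.8970 = 8.362″.

Δλ = 8.4″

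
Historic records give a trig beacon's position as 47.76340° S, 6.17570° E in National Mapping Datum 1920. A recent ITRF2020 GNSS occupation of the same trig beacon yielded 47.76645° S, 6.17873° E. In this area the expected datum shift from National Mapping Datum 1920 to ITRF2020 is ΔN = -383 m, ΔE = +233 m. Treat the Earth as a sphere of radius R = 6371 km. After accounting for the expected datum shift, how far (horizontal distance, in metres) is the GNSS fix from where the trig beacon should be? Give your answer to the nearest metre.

Observed coordinate differences: Δφ = -0.00305°, Δλ = +0.00303°.
Converting to metres (1° lat = 111195 m, cos φ = 0.672194): observed ΔN = -339.1 m, observed ΔE = 226.5 m.
Subtracting the expected shift leaves a residual of -339.1 − (-383) = 43.9 m north and 226.5 − (233) = -6.5 m east.
Residual distance = √(43.9² + (-6.5)²) = 44.3 m.

44 m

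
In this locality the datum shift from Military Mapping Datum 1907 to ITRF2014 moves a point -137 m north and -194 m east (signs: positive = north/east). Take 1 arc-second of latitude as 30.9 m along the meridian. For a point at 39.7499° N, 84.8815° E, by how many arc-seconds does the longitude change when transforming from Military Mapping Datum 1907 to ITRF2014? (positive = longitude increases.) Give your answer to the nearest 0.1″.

Δλ = -8.2″

At latitude 39.7499°, cos φ = 0.768843.
1″ of longitude at this latitude = 30.90 × cos φ = 23.7572 m, so Δλ = -194.0 / 23.7572 = -8.166″.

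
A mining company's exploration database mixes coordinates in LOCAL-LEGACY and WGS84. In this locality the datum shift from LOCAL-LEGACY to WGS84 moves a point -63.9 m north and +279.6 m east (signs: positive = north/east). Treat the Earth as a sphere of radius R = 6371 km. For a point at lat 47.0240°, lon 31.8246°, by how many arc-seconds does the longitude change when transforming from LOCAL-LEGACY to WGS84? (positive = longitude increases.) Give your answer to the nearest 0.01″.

Δλ = 13.28″

At latitude 47.0240°, cos φ = 0.681692.
One radian of longitude at latitude φ spans R cos φ, so Δλ = ΔE / (R cos φ) = 279.6 / (6371000 × 0.681692) = 6.4379e-05 rad = 13.279″.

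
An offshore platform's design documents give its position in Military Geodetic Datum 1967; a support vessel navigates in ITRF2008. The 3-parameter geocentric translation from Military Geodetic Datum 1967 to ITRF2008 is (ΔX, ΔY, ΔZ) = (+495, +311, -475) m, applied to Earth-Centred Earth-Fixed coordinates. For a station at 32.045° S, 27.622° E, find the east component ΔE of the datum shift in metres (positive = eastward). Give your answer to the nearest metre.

The local east axis at (φ, λ) is (−sin λ, cos λ, 0), so ΔE = −sin(27.622°)·495 + cos(27.622°)·311 = 46.05 m.

ΔE = 46 m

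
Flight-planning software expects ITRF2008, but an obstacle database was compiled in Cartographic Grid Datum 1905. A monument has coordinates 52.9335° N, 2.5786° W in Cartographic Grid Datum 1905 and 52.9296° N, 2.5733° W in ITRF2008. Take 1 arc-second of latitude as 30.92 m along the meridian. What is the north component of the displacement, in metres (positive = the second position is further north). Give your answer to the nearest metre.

ΔN = -434 m

Δφ = 52.9296° − 52.9335° = -0.0039°; Δλ = -2.5733° − -2.5786° = +0.0053°.
1° of latitude = 3600 × 30.92 = 111312 m.
ΔN = Δφ × 111312 = -434.1 m; ΔE = Δλ × 111312 × cos(52.9335°) = +0.0053 × 111312 × 0.602742 = 355.6 m.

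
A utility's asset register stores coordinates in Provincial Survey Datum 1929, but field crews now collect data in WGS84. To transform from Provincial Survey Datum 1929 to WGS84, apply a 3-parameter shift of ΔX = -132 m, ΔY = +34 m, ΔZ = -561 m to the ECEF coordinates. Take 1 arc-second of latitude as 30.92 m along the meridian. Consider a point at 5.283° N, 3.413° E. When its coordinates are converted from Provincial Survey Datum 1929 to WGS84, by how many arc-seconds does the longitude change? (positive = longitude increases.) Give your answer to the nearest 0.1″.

sin φ = 0.092075, cos φ = 0.995752, sin λ = 0.059533, cos λ = 0.998226.
East component: ΔE = −sin λ·ΔX + cos λ·ΔY = −(0.059533)(-132) + (0.998226)(34) = 41.80 m.
1° of latitude spans 3600 × 30.92 = 111312 m; at latitude φ, 1° of longitude spans that × cos φ = 110839.2 m, so Δλ = 41.80 / 110839.2 × 3600 = 1.358″.

Δλ = 1.4″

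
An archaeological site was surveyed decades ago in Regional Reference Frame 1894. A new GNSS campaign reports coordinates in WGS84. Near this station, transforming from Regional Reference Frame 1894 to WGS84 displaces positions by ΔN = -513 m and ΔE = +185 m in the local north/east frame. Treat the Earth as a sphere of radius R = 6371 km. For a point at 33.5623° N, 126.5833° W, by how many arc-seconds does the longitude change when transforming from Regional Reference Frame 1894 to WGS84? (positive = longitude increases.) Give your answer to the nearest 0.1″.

At latitude 33.5623°, cos φ = 0.833285.
One radian of longitude at latitude φ spans R cos φ, so Δλ = ΔE / (R cos φ) = 185.0 / (6371000 × 0.833285) = 3.4847e-05 rad = 7.188″.

Δλ = 7.2″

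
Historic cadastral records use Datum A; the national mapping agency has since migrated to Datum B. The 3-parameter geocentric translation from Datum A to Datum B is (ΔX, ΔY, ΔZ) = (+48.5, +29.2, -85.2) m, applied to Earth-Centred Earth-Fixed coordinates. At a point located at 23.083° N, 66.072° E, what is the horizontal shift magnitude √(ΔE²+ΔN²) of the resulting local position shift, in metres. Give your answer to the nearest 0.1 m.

At φ = 23.083°, λ = 66.072°: sin φ = 0.392064, cos φ = 0.919938, sin λ = 0.914056, cos λ = 0.405588.
ΔE = −sin λ·ΔX + cos λ·ΔY = −(0.914056)·(48.5) + (0.405588)·(29.2) = -32.49 m.
ΔN = −sin φ cos λ·ΔX − sin φ sin λ·ΔY + cos φ·ΔZ = −(0.392064)(0.405588)(48.5) − (0.392064)(0.914056)(29.2) + (0.919938)(-85.2) = -96.56 m.
Horizontal magnitude = √(ΔE² + ΔN²) = √((-32.49)² + (-96.56)²) = 101.87 m.

101.9 m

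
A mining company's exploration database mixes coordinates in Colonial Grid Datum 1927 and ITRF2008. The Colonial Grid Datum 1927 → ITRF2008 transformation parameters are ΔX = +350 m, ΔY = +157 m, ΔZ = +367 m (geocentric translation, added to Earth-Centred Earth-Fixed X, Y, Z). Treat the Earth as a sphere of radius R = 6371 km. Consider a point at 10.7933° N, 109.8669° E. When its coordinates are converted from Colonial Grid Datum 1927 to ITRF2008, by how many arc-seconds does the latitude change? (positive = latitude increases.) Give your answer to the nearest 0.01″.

sin φ = 0.187266, cos φ = 0.982309, sin λ = 0.940485, cos λ = -0.339836.
North component: ΔN = −sin φ cos λ·ΔX − sin φ sin λ·ΔY + cos φ·ΔZ = −(0.187266)(-0.339836)(350) − (0.187266)(0.940485)(157) + (0.982309)(367) = 355.13 m.
1° of latitude spans πR/180 = 111195 m, so Δφ = 355.13 / 111195 × 3600 = 11.498″.

Δφ = 11.50″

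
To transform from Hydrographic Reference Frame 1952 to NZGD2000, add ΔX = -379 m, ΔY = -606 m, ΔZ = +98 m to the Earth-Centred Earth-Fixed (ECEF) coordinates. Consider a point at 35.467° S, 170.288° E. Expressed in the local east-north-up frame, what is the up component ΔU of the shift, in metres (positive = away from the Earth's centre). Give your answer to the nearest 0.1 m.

ΔU = 164.1 m

At φ = -35.467°, λ = 170.288°: sin φ = -0.580234, cos φ = 0.814450, sin λ = 0.168696, cos λ = -0.985668.
ΔU = cos φ cos λ·ΔX + cos φ sin λ·ΔY + sin φ·ΔZ = (0.814450)(-0.985668)(-379) + (0.814450)(0.168696)(-606) + (-0.580234)(98) = 164.13 m.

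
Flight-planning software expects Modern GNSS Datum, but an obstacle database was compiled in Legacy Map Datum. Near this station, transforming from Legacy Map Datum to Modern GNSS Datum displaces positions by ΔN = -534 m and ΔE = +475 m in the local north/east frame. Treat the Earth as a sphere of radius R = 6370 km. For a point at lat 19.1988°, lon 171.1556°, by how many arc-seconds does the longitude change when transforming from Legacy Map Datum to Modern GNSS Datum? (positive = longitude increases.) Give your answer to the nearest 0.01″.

At latitude 19.1988°, cos φ = 0.944383.
One radian of longitude at latitude φ spans R cos φ, so Δλ = ΔE / (R cos φ) = 475.0 / (6370000 × 0.944383) = 7.8960e-05 rad = 16.287″.

Δλ = 16.29″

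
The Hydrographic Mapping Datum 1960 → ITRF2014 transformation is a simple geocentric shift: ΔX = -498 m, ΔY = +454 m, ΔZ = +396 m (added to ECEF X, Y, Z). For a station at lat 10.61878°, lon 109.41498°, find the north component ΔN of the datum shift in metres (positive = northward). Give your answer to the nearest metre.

ΔN = 280 m

At φ = 10.61878°, λ = 109.41498°: sin φ = 0.184274, cos φ = 0.982875, sin λ = 0.943136, cos λ = -0.332408.
ΔN = −sin φ cos λ·ΔX − sin φ sin λ·ΔY + cos φ·ΔZ = −(0.184274)(-0.332408)(-498) − (0.184274)(0.943136)(454) + (0.982875)(396) = 279.81 m.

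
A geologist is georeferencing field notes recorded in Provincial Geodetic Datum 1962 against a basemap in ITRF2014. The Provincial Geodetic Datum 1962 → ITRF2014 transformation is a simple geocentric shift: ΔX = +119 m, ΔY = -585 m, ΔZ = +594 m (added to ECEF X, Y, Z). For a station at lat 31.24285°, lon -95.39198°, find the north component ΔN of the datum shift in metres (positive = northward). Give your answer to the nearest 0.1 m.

At φ = 31.24285°, λ = -95.39198°: sin φ = 0.518667, cos φ = 0.854977, sin λ = -0.995575, cos λ = -0.093969.
ΔN = −sin φ cos λ·ΔX − sin φ sin λ·ΔY + cos φ·ΔZ = −(0.518667)(-0.093969)(119) − (0.518667)(-0.995575)(-585) + (0.854977)(594) = 211.58 m.

ΔN = 211.6 m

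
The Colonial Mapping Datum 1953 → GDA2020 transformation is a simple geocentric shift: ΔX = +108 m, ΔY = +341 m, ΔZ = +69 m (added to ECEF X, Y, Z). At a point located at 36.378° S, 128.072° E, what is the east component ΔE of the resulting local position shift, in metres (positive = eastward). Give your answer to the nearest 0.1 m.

ΔE = -295.3 m

The local east axis at (φ, λ) is (−sin λ, cos λ, 0), so ΔE = −sin(128.072°)·108 + cos(128.072°)·341 = -295.30 m.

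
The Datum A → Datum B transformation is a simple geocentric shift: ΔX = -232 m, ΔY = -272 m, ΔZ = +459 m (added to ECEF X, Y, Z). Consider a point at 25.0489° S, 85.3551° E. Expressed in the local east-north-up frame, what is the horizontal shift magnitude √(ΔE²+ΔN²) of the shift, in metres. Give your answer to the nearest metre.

At φ = -25.0489°, λ = 85.3551°: sin φ = -0.423392, cos φ = 0.905947, sin λ = 0.996716, cos λ = 0.080980.
ΔE = −sin λ·ΔX + cos λ·ΔY = −(0.996716)·(-232) + (0.080980)·(-272) = 209.21 m.
ΔN = −sin φ cos λ·ΔX − sin φ sin λ·ΔY + cos φ·ΔZ = −(-0.423392)(0.080980)(-232) − (-0.423392)(0.996716)(-272) + (0.905947)(459) = 293.09 m.
Horizontal magnitude = √(ΔE² + ΔN²) = √(209.21² + 293.09²) = 360.10 m.

360 m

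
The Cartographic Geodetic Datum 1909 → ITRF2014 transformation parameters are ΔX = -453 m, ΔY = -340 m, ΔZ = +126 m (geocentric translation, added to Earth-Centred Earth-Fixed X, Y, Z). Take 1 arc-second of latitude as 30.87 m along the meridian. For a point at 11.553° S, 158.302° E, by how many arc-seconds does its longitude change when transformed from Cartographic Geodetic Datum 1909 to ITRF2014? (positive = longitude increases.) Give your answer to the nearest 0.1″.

sin φ = -0.200274, cos φ = 0.979740, sin λ = 0.369714, cos λ = -0.929145.
East component: ΔE = −sin λ·ΔX + cos λ·ΔY = −(0.369714)(-453) + (-0.929145)(-340) = 483.39 m.
1° of latitude spans 3600 × 30.87 = 111132 m; at latitude φ, 1° of longitude spans that × cos φ = 108880.5 m, so Δλ = 483.39 / 108880.5 × 3600 = 15.983″.

Δλ = 16.0″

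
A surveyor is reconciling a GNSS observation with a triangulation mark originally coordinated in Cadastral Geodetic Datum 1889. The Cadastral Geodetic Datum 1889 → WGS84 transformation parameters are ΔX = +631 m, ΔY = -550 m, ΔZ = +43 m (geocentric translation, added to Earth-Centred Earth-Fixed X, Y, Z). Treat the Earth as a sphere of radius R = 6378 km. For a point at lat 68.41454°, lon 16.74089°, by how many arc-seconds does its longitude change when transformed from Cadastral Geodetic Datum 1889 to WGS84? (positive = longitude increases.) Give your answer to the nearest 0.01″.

Δλ = -62.28″

sin φ = 0.929870, cos φ = 0.367889, sin λ = 0.288044, cos λ = 0.957617.
East component: ΔE = −sin λ·ΔX + cos λ·ΔY = −(0.288044)(631) + (0.957617)(-550) = -708.45 m.
1° of latitude spans πR/180 = 111317 m; at latitude φ, 1° of longitude spans that × cos φ = 40952.3 m, so Δλ = -708.45 / 40952.3 × 3600 = -62.277″.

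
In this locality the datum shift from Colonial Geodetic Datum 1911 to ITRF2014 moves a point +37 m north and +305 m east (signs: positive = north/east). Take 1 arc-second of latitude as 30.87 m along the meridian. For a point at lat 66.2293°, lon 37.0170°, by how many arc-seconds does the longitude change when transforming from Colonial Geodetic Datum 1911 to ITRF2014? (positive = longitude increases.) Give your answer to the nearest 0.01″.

At latitude 66.2293°, cos φ = 0.403077.
1″ of longitude at this latitude = 30.87 × cos φ = 12.4430 m, so Δλ = 305.0 / 12.4430 = 24.512″.

Δλ = 24.51″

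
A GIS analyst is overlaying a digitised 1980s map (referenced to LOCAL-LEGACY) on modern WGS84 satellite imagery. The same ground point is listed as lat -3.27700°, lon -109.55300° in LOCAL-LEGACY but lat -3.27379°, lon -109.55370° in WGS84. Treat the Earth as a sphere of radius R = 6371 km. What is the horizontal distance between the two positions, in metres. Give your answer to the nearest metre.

Δφ = -3.27379° − -3.27700° = +0.00321°; Δλ = -109.55370° − -109.55300° = -0.00070°.
1° along a meridian = πR/180 = 111195 m.
ΔN = Δφ × 111195 = 356.9 m; ΔE = Δλ × 111195 × cos(-3.27700°) = -0.00070 × 111195 × 0.998365 = -77.7 m.
Distance = √(ΔE² + ΔN²) = √((-77.7)² + 356.9²) = 365.3 m.

365 m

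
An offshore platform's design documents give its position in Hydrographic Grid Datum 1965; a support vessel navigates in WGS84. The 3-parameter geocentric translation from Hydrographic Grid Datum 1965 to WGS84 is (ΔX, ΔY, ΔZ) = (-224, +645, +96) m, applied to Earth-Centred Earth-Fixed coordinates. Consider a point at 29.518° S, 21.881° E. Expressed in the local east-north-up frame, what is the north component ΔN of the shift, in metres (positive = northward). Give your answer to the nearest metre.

ΔN = 100 m

The local north axis is (−sin φ cos λ, −sin φ sin λ, cos φ), giving ΔN = -102.413 + 118.434 + 83.539 = 99.56 m.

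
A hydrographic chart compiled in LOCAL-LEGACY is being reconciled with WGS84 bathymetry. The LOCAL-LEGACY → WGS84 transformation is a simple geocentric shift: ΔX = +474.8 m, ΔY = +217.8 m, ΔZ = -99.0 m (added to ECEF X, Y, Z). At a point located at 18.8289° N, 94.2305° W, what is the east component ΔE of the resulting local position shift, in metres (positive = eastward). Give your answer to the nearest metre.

ΔE = 457 m

The local east axis at (φ, λ) is (−sin λ, cos λ, 0), so ΔE = −sin(-94.2305°)·474.8 + cos(-94.2305°)·217.8 = 457.44 m.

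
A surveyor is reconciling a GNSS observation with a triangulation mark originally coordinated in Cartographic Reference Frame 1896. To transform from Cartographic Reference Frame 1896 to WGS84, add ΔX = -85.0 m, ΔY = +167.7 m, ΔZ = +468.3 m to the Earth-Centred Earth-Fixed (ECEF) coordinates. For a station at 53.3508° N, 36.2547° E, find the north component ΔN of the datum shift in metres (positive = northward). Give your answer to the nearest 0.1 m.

At φ = 53.3508°, λ = 36.2547°: sin φ = 0.802305, cos φ = 0.596914, sin λ = 0.591376, cos λ = 0.806396.
ΔN = −sin φ cos λ·ΔX − sin φ sin λ·ΔY + cos φ·ΔZ = −(0.802305)(0.806396)(-85.0) − (0.802305)(0.591376)(167.7) + (0.596914)(468.3) = 254.96 m.

ΔN = 255.0 m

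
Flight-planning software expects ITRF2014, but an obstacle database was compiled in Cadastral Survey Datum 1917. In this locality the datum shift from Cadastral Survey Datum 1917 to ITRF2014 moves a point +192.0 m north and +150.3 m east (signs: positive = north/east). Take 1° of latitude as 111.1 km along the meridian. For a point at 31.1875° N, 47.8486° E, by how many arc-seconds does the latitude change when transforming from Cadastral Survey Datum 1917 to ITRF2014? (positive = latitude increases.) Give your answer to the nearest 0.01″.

1° of latitude = 111.1 km, so Δφ = 192.0 / 111100 = 0.0017282° = 6.221″.

Δφ = 6.22″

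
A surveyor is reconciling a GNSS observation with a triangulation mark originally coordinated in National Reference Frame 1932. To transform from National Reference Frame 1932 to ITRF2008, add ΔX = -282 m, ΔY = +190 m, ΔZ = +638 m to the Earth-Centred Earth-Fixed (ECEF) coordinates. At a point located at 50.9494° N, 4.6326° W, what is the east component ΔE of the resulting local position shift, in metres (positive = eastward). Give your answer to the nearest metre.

At φ = 50.9494°, λ = -4.6326°: sin φ = 0.776590, cos φ = 0.630006, sin λ = -0.080766, cos λ = 0.996733.
ΔE = −sin λ·ΔX + cos λ·ΔY = −(-0.080766)·(-282) + (0.996733)·(190) = 166.60 m.

ΔE = 167 m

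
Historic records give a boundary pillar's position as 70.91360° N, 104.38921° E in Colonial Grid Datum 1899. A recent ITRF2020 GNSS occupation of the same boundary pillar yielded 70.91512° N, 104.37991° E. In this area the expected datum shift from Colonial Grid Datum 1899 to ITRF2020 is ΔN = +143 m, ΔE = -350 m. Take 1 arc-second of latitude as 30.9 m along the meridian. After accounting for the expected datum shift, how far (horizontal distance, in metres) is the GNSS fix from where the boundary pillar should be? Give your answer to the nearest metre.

29 m

Observed coordinate differences: Δφ = +0.00152°, Δλ = -0.00930°.
Converting to metres (1° lat = 111240 m, cos φ = 0.326994): observed ΔN = 169.1 m, observed ΔE = -338.3 m.
Subtracting the expected shift leaves a residual of 169.1 − (143) = 26.1 m north and -338.3 − (-350) = 11.7 m east.
Residual distance = √(26.1² + 11.7²) = 28.6 m.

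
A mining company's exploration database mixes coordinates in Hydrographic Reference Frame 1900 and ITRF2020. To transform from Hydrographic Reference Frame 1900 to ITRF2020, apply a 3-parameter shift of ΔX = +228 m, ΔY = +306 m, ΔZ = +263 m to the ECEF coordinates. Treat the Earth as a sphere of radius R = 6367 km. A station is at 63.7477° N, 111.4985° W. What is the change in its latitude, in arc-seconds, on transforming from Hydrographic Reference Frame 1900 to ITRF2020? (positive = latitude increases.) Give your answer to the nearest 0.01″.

sin φ = 0.896855, cos φ = 0.442325, sin λ = -0.930427, cos λ = -0.366477.
North component: ΔN = −sin φ cos λ·ΔX − sin φ sin λ·ΔY + cos φ·ΔZ = −(0.896855)(-0.366477)(228) − (0.896855)(-0.930427)(306) + (0.442325)(263) = 446.61 m.
1° of latitude spans πR/180 = 111125 m, so Δφ = 446.61 / 111125 × 3600 = 14.468″.

Δφ = 14.47″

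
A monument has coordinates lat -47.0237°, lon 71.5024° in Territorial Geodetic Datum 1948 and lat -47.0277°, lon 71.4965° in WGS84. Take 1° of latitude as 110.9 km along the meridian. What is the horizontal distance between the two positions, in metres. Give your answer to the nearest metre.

Δφ = -47.0277° − -47.0237° = -0.0040°; Δλ = 71.4965° − 71.5024° = -0.0059°.
ΔN = Δφ × 110900 = -443.6 m; ΔE = Δλ × 110900 × cos(-47.0237°) = -0.0059 × 110900 × 0.681696 = -446.0 m.
Distance = √(ΔE² + ΔN²) = √((-446.0)² + (-443.6)²) = 629.1 m.

629 m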